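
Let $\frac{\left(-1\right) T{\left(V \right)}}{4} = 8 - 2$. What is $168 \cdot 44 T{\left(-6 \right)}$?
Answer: $-177408$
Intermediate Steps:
$T{\left(V \right)} = -24$ ($T{\left(V \right)} = - 4 \left(8 - 2\right) = \left(-4\right) 6 = -24$)
$168 \cdot 44 T{\left(-6 \right)} = 168 \cdot 44 \left(-24\right) = 7392 \left(-24\right) = -177408$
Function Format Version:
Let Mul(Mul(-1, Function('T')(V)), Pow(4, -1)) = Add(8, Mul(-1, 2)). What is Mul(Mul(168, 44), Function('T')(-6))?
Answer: -177408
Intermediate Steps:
Function('T')(V) = -24 (Function('T')(V) = Mul(-4, Add(8, Mul(-1, 2))) = Mul(-4, Add(8, -2)) = Mul(-4, 6) = -24)
Mul(Mul(168, 44), Function('T')(-6)) = Mul(Mul(168, 44), -24) = Mul(7392, -24) = -177408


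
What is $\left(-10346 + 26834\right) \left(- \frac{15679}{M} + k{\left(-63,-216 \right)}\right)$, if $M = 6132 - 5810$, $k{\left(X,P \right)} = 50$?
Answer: $\frac{3470724}{161} \approx 21557.0$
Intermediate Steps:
$M = 322$
$\left(-10346 + 26834\right) \left(- \frac{15679}{M} + k{\left(-63,-216 \right)}\right) = \left(-10346 + 26834\right) \left(- \frac{15679}{322} + 50\right) = 16488 \left(\left(-15679\right) \frac{1}{322} + 50\right) = 16488 \left(- \frac{15679}{322} + 50\right) = 16488 \cdot \frac{421}{322} = \frac{3470724}{161}$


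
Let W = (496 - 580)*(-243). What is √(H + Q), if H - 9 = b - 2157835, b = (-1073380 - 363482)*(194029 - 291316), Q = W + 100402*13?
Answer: √139787161206 ≈ 3.7388e+5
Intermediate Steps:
W = 20412 (W = -84*(-243) = 20412)
Q = 1325638 (Q = 20412 + 100402*13 = 20412 + 1305226 = 1325638)
b = 139787993394 (b = -1436862*(-97287) = 139787993394)
H = 139785835568 (H = 9 + (139787993394 - 2157835) = 9 + 139785835559 = 139785835568)
√(H + Q) = √(139785835568 + 1325638) = √139787161206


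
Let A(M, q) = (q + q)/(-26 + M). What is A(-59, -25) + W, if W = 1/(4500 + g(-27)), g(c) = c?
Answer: 44747/76041 ≈ 0.58846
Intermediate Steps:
A(M, q) = 2*q/(-26 + M) (A(M, q) = (2*q)/(-26 + M) = 2*q/(-26 + M))
W = 1/4473 (W = 1/(4500 - 27) = 1/4473 ≈ 0.00022356)
A(-59, -25) + W = 2*(-25)/(-26 - 59) + 1/4473 = 2*(-25)/(-85) + 1/4473 = 2*(-25)*(-1/85) + 1/4473 = 10/17 + 1/4473 = 44747/76041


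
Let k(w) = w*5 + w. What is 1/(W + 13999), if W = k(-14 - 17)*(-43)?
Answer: 1/21997 ≈ 4.5461e-5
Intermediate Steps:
k(w) = 6*w (k(w) = 5*w + w = 6*w)
W = 7998 (W = (6*(-14 - 17))*(-43) = (6*(-31))*(-43) = -186*(-43) = 7998)
1/(W + 13999) = 1/(7998 + 13999) = 1/21997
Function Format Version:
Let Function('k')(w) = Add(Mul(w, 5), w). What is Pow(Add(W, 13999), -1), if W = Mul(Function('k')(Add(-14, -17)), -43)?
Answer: Rational(1, 21997) ≈ 4.5461e-5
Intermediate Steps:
Function('k')(w) = Mul(6, w) (Function('k')(w) = Add(Mul(5, w), w) = Mul(6, w))
W = 7998 (W = Mul(Mul(6, Add(-14, -17)), -43) = Mul(Mul(6, -31), -43) = Mul(-186, -43) = 7998)
Pow(Add(W, 13999), -1) = Pow(Add(7998, 13999), -1) = Pow(21997, -1) = Rational(1, 21997)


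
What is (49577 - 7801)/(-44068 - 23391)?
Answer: -5968/9637 ≈ -0.61928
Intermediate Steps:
(49577 - 7801)/(-44068 - 23391) = 41776/(-67459) = 41776*(-1/67459) = -5968/9637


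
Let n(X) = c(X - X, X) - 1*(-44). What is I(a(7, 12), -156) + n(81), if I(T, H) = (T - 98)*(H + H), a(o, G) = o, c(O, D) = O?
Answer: 28436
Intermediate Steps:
n(X) = 44 (n(X) = (X - X) - 1*(-44) = 0 + 44 = 44)
I(T, H) = 2*H*(-98 + T) (I(T, H) = (-98 + T)*(2*H) = 2*H*(-98 + T))
I(a(7, 12), -156) + n(81) = 2*(-156)*(-98 + 7) + 44 = 2*(-156)*(-91) + 44 = 28392 + 44 = 28436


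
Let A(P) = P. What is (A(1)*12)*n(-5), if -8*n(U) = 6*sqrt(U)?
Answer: -9*I*sqrt(5) ≈ -20.125*I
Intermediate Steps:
n(U) = -3*sqrt(U)/4
(A(1)*12)*n(-5) = (1*12)*(-3*I*sqrt(5)/4) = 12*(-3*I*sqrt(5)/4) = -9*I*sqrt(5)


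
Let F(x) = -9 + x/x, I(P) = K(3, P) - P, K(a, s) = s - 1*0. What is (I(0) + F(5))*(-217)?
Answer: 1736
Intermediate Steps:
K(a, s) = s (K(a, s) = s + 0 = s)
I(P) = 0 (I(P) = P - P = 0)
F(x) = -8 (F(x) = -9 + 1 = -8)
(I(0) + F(5))*(-217) = (0 - 8)*(-217) = -8*(-217) = 1736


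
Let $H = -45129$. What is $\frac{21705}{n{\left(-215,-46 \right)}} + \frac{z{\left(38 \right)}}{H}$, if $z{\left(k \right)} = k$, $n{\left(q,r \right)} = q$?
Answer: $- \frac{195906623}{1940547} \approx -100.95$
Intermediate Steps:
$\frac{21705}{n{\left(-215,-46 \right)}} + \frac{z{\left(38 \right)}}{H} = \frac{21705}{-215} + \frac{38}{-45129} = 21705 \left(- \frac{1}{215}\right) + 38 \left(- \frac{1}{45129}\right) = - \frac{4341}{43} - \frac{38}{45129} = - \frac{195906623}{1940547}$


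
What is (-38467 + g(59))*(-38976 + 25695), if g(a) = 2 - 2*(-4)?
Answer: 510747417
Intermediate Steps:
g(a) = 10 (g(a) = 2 + 8 = 10)
(-38467 + g(59))*(-38976 + 25695) = (-38467 + 10)*(-38976 + 25695) = -38457*(-13281) = 510747417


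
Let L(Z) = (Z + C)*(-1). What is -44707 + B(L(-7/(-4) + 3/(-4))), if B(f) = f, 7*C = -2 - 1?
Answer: -312953/7 ≈ -44708.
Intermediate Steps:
C = -3/7 (C = (-2 - 1)/7 = (1/7)*(-3) = -3/7 ≈ -0.42857)
L(Z) = 3/7 - Z (L(Z) = (Z - 3/7)*(-1) = (-3/7 + Z)*(-1) = 3/7 - Z)
-44707 + B(L(-7/(-4) + 3/(-4))) = -44707 + (3/7 - (-7/(-4) + 3/(-4))) = -44707 + (3/7 - (-7*(-1/4) + 3*(-1/4))) = -44707 + (3/7 - (7/4 - 3/4)) = -44707 + (3/7 - 1*1) = -44707 + (3/7 - 1) = -44707 - 4/7 = -312953/7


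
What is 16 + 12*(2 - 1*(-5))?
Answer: 100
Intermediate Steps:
16 + 12*(2 - 1*(-5)) = 16 + 12*(2 + 5) = 16 + 12*7 = 16 + 84 = 100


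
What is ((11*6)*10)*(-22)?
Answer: -14520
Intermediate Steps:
((11*6)*10)*(-22) = (66*10)*(-22) = 660*(-22) = -14520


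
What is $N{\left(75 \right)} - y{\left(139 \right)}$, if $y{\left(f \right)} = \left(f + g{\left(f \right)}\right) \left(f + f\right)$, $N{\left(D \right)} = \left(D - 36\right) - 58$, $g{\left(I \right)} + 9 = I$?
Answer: $-74801$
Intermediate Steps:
$g{\left(I \right)} = -9 + I$
$N{\left(D \right)} = -94 + D$ ($N{\left(D \right)} = \left(-36 + D\right) - 58 = -94 + D$)
$y{\left(f \right)} = 2 f \left(-9 + 2 f\right)$ ($y{\left(f \right)} = \left(f + \left(-9 + f\right)\right) \left(f + f\right) = \left(-9 + 2 f\right) 2 f = 2 f \left(-9 + 2 f\right)$)
$N{\left(75 \right)} - y{\left(139 \right)} = \left(-94 + 75\right) - 2 \cdot 139 \left(-9 + 2 \cdot 139\right) = -19 - 2 \cdot 139 \left(-9 + 278\right) = -19 - 2 \cdot 139 \cdot 269 = -19 - 74782 = -74801$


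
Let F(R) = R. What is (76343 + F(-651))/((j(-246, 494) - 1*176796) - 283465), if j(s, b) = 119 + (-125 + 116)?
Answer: -75692/460151 ≈ -0.16449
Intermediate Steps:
j(s, b) = 110 (j(s, b) = 119 - 9 = 110)
(76343 + F(-651))/((j(-246, 494) - 1*176796) - 283465) = (76343 - 651)/((110 - 1*176796) - 283465) = 75692/((110 - 176796) - 283465) = 75692/(-176686 - 283465) = 75692/(-460151) = 75692*(-1/460151) = -75692/460151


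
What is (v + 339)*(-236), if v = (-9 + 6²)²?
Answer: -252048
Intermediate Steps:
v = 729 (v = (-9 + 36)² = 27² = 729)
(v + 339)*(-236) = (729 + 339)*(-236) = 1068*(-236) = -252048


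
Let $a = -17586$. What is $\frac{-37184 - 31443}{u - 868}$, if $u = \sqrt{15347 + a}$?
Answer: $\frac{59568236}{755663} + \frac{68627 i \sqrt{2239}}{755663} \approx 78.829 + 4.2973 i$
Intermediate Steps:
$u = i \sqrt{2239}$ ($u = \sqrt{15347 - 17586} = \sqrt{-2239} = i \sqrt{2239} \approx 47.318 i$)
$\frac{-37184 - 31443}{u - 868} = \frac{-37184 - 31443}{i \sqrt{2239} - 868} = - \frac{68627}{i \sqrt{2239} - 868} = - \frac{68627}{-868 + i \sqrt{2239}}$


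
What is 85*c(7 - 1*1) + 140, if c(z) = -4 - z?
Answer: -710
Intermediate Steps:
85*c(7 - 1*1) + 140 = 85*(-4 - (7 - 1*1)) + 140 = 85*(-4 - (7 - 1)) + 140 = 85*(-4 - 1*6) + 140 = 85*(-4 - 6) + 140 = 85*(-10) + 140 = -850 + 140 = -710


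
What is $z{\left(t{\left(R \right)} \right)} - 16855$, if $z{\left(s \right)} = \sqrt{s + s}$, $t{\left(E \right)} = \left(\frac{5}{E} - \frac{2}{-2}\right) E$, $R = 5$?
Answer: $-16855 + 2 \sqrt{5} \approx -16851.0$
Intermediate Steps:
$t{\left(E \right)} = E \left(1 + \frac{5}{E}\right)$ ($t{\left(E \right)} = \left(\frac{5}{E} - -1\right) E = \left(\frac{5}{E} + 1\right) E = \left(1 + \frac{5}{E}\right) E = E \left(1 + \frac{5}{E}\right)$)
$z{\left(s \right)} = \sqrt{2} \sqrt{s}$ ($z{\left(s \right)} = \sqrt{2 s} = \sqrt{2} \sqrt{s}$)
$z{\left(t{\left(R \right)} \right)} - 16855 = \sqrt{2} \sqrt{5 + 5} - 16855 = \sqrt{2} \sqrt{10} - 16855 = 2 \sqrt{5} - 16855 = -16855 + 2 \sqrt{5}$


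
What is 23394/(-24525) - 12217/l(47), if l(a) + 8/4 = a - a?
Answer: 99858379/16350 ≈ 6107.5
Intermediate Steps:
l(a) = -2 (l(a) = -2 + (a - a) = -2 + 0 = -2)
23394/(-24525) - 12217/l(47) = 23394/(-24525) - 12217/(-2) = 23394*(-1/24525) - 12217*(-1/2) = -7798/8175 + 12217/2 = 99858379/16350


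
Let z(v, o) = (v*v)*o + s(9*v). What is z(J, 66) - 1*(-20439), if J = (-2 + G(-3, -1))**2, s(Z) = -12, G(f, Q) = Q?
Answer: 25773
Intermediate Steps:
J = 9 (J = (-2 - 1)**2 = (-3)**2 = 9)
z(v, o) = -12 + o*v**2 (z(v, o) = (v*v)*o - 12 = v**2*o - 12 = o*v**2 - 12 = -12 + o*v**2)
z(J, 66) - 1*(-20439) = (-12 + 66*9**2) - 1*(-20439) = (-12 + 66*81) + 20439 = (-12 + 5346) + 20439 = 5334 + 20439 = 25773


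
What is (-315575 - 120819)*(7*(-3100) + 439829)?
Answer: -182468986826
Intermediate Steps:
(-315575 - 120819)*(7*(-3100) + 439829) = -436394*(-21700 + 439829) = -436394*418129 = -182468986826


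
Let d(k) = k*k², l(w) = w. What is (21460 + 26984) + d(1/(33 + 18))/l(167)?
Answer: 1073166222349/22152717 ≈ 48444.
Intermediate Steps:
d(k) = k³
(21460 + 26984) + d(1/(33 + 18))/l(167) = (21460 + 26984) + (1/(33 + 18))³/167 = 48444 + (1/51)³*(1/167) = 48444 + (1/132651)*(1/167) = 48444 + 1/22152717 = 1073166222349/22152717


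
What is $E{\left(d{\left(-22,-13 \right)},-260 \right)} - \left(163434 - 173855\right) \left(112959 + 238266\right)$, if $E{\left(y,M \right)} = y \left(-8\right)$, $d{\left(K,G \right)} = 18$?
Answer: $3660115581$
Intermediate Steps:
$E{\left(y,M \right)} = - 8 y$
$E{\left(d{\left(-22,-13 \right)},-260 \right)} - \left(163434 - 173855\right) \left(112959 + 238266\right) = \left(-8\right) 18 - \left(163434 - 173855\right) \left(112959 + 238266\right) = -144 - \left(-10421\right) 351225 = -144 - -3660115725 = -144 + 3660115725 = 3660115581$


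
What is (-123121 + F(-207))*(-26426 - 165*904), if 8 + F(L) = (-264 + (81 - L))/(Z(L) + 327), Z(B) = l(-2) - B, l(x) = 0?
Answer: 1924155142522/89 ≈ 2.1620e+10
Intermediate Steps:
Z(B) = -B (Z(B) = 0 - B = -B)
F(L) = -8 + (-183 - L)/(327 - L) (F(L) = -8 + (-264 + (81 - L))/(-L + 327) = -8 + (-183 - L)/(327 - L))
(-123121 + F(-207))*(-26426 - 165*904) = (-123121 + (-2799 + 7*(-207))/(327 - 1*(-207)))*(-26426 - 165*904) = (-123121 + (-2799 - 1449)/(327 + 207))*(-26426 - 149160) = (-123121 - 4248/534)*(-175586) = (-123121 + (1/534)*(-4248))*(-175586) = (-123121 - 708/89)*(-175586) = -10958477/89*(-175586) = 1924155142522/89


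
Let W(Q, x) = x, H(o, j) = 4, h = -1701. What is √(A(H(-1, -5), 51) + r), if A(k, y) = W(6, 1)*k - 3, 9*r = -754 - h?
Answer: 2*√239/3 ≈ 10.306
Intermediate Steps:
r = 947/9 (r = (-754 - 1*(-1701))/9 = (-754 + 1701)/9 = (⅑)*947 = 947/9 ≈ 105.22)
A(k, y) = -3 + k (A(k, y) = 1*k - 3 = k - 3 = -3 + k)
√(A(H(-1, -5), 51) + r) = √((-3 + 4) + 947/9) = √(1 + 947/9) = √(956/9) = 2*√239/3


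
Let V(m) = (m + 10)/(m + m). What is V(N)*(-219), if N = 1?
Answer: -2409/2 ≈ -1204.5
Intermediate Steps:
V(m) = (10 + m)/(2*m) (V(m) = (10 + m)/((2*m)) = (10 + m)*(1/(2*m)) = (10 + m)/(2*m))
V(N)*(-219) = ((½)*(10 + 1)/1)*(-219) = ((½)*1*11)*(-219) = (11/2)*(-219) = -2409/2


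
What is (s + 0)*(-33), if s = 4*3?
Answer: -396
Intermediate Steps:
s = 12
(s + 0)*(-33) = (12 + 0)*(-33) = 12*(-33) = -396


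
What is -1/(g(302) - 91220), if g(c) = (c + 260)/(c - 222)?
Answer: 40/3648519 ≈ 1.0963e-5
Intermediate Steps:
g(c) = (260 + c)/(-222 + c)
-1/(g(302) - 91220) = -1/((260 + 302)/(-222 + 302) - 91220) = -1/(562/80 - 91220) = -1/((1/80)*562 - 91220) = -1/(281/40 - 91220) = -1/(-3648519/40) = -1*(-40/3648519) = 40/3648519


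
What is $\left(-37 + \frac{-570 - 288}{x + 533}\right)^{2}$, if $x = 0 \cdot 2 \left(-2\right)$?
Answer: $\frac{2505889}{1681} \approx 1490.7$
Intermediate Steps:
$x = 0$ ($x = 0 \left(-2\right) = 0$)
$\left(-37 + \frac{-570 - 288}{x + 533}\right)^{2} = \left(-37 + \frac{-570 - 288}{0 + 533}\right)^{2} = \left(-37 - \frac{858}{533}\right)^{2} = \left(-37 - \frac{66}{41}\right)^{2} = \left(- \frac{1583}{41}\right)^{2} = \frac{2505889}{1681}$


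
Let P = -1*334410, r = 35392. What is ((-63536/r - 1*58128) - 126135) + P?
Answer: -1147308647/2212 ≈ -5.1868e+5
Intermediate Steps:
P = -334410
((-63536/r - 1*58128) - 126135) + P = ((-63536/35392 - 1*58128) - 126135) - 334410 = ((-63536*1/35392 - 58128) - 126135) - 334410 = ((-3971/2212 - 58128) - 126135) - 334410 = (-128583107/2212 - 126135) - 334410 = -407593727/2212 - 334410 = -1147308647/2212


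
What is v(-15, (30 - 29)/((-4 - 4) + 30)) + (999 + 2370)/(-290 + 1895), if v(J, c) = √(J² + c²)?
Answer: 1123/535 + √108901/22 ≈ 17.099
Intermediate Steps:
v(-15, (30 - 29)/((-4 - 4) + 30)) + (999 + 2370)/(-290 + 1895) = √((-15)² + ((30 - 29)/((-4 - 4) + 30))²) + (999 + 2370)/(-290 + 1895) = √(225 + (1/(-8 + 30))²) + 3369/1605 = √(225 + (1/22)²) + 3369*(1/1605) = √(225 + (1*(1/22))²) + 1123/535 = √(225 + (1/22)²) + 1123/535 = √(225 + 1/484) + 1123/535 = √(108901/484) + 1123/535 = √108901/22 + 1123/535 = 1123/535 + √108901/22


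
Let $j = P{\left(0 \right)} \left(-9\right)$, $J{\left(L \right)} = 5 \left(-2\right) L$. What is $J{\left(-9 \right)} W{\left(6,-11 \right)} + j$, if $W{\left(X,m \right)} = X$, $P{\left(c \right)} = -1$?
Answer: $549$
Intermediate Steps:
$J{\left(L \right)} = - 10 L$
$j = 9$ ($j = \left(-1\right) \left(-9\right) = 9$)
$J{\left(-9 \right)} W{\left(6,-11 \right)} + j = \left(-10\right) \left(-9\right) 6 + 9 = 90 \cdot 6 + 9 = 540 + 9 = 549$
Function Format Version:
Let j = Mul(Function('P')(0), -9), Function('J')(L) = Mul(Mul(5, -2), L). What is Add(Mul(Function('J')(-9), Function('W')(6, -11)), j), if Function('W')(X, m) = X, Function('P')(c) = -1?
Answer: 549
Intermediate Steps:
Function('J')(L) = Mul(-10, L)
j = 9 (j = Mul(-1, -9) = 9)
Add(Mul(Function('J')(-9), Function('W')(6, -11)), j) = Add(Mul(Mul(-10, -9), 6), 9) = Add(Mul(90, 6), 9) = Add(540, 9) = 549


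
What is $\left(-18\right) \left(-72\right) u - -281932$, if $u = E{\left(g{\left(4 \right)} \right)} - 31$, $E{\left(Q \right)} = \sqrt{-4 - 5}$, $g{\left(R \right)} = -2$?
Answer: $241756 + 3888 i \approx 2.4176 \cdot 10^{5} + 3888.0 i$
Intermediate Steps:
$E{\left(Q \right)} = 3 i$ ($E{\left(Q \right)} = \sqrt{-9} = 3 i$)
$u = -31 + 3 i$ ($u = 3 i - 31 = -31 + 3 i \approx -31.0 + 3.0 i$)
$\left(-18\right) \left(-72\right) u - -281932 = \left(-18\right) \left(-72\right) \left(-31 + 3 i\right) - -281932 = 1296 \left(-31 + 3 i\right) + 281932 = \left(-40176 + 3888 i\right) + 281932 = 241756 + 3888 i$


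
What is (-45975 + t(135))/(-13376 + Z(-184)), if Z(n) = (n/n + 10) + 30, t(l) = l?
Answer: 3056/889 ≈ 3.4376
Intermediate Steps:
Z(n) = 41 (Z(n) = (1 + 10) + 30 = 11 + 30 = 41)
(-45975 + t(135))/(-13376 + Z(-184)) = (-45975 + 135)/(-13376 + 41) = -45840/(-13335) = -45840*(-1/13335) = 3056/889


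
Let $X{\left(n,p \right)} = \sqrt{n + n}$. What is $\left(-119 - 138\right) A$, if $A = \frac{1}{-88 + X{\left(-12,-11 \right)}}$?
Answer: $\frac{2827}{971} + \frac{257 i \sqrt{6}}{3884} \approx 2.9114 + 0.16208 i$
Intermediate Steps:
$X{\left(n,p \right)} = \sqrt{2} \sqrt{n}$ ($X{\left(n,p \right)} = \sqrt{2 n} = \sqrt{2} \sqrt{n}$)
$A = \frac{1}{-88 + 2 i \sqrt{6}}$ ($A = \frac{1}{-88 + \sqrt{2} \sqrt{-12}} = \frac{1}{-88 + \sqrt{2} \cdot 2 i \sqrt{3}} = \frac{1}{-88 + 2 i \sqrt{6}} \approx -0.011329 - 0.00063066 i$)
$\left(-119 - 138\right) A = \left(-119 - 138\right) \left(- \frac{11}{971} - \frac{i \sqrt{6}}{3884}\right) = - 257 \left(- \frac{11}{971} - \frac{i \sqrt{6}}{3884}\right) = \frac{2827}{971} + \frac{257 i \sqrt{6}}{3884}$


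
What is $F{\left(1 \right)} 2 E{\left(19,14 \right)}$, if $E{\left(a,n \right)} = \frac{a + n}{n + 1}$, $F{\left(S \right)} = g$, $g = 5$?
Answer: $22$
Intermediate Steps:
$F{\left(S \right)} = 5$
$E{\left(a,n \right)} = \frac{a + n}{1 + n}$
$F{\left(1 \right)} 2 E{\left(19,14 \right)} = 5 \cdot 2 \frac{19 + 14}{1 + 14} = 10 \cdot \frac{1}{15} \cdot 33 = 10 \cdot \frac{11}{5} = 22$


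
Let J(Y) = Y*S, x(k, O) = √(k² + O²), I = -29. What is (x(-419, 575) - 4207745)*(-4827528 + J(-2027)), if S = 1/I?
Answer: 589068668227325/29 - 139996285*√506186/29 ≈ 2.0309e+13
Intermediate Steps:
x(k, O) = √(O² + k²)
S = -1/29 (S = 1/(-29) = -1/29 ≈ -0.034483)
J(Y) = -Y/29 (J(Y) = Y*(-1/29) = -Y/29)
(x(-419, 575) - 4207745)*(-4827528 + J(-2027)) = (√(575² + (-419)²) - 4207745)*(-4827528 - 1/29*(-2027)) = (√(330625 + 175561) - 4207745)*(-4827528 + 2027/29) = (√506186 - 4207745)*(-139996285/29) = (-4207745 + √506186)*(-139996285/29) = 589068668227325/29 - 139996285*√506186/29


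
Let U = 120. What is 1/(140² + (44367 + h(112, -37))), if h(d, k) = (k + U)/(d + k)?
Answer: 75/4797608 ≈ 1.5633e-5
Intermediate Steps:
h(d, k) = (120 + k)/(d + k) (h(d, k) = (k + 120)/(d + k) = (120 + k)/(d + k))
1/(140² + (44367 + h(112, -37))) = 1/(140² + (44367 + (120 - 37)/(112 - 37))) = 1/(19600 + (44367 + 83/75)) = 1/(19600 + 3327608/75) = 1/(4797608/75) = 75/4797608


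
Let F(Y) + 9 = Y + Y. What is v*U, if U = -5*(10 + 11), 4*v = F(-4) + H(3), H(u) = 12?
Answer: 525/4 ≈ 131.25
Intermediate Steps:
F(Y) = -9 + 2*Y (F(Y) = -9 + (Y + Y) = -9 + 2*Y)
v = -5/4 (v = ((-9 + 2*(-4)) + 12)/4 = ((-9 - 8) + 12)/4 = (-17 + 12)/4 = (1/4)*(-5) = -5/4 ≈ -1.2500)
U = -105 (U = -5*21 = -105)
v*U = -5/4*(-105) = 525/4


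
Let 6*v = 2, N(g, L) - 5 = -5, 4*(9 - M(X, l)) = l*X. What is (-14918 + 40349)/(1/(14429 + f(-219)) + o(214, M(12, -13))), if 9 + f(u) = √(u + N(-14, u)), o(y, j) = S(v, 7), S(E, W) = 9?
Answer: 47592692135121/16843125700 + 25431*I*√219/16843125700 ≈ 2825.6 + 2.2344e-5*I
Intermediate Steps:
M(X, l) = 9 - X*l/4 (M(X, l) = 9 - l*X/4 = 9 - X*l/4)
N(g, L) = 0 (N(g, L) = 5 - 5 = 0)
v = ⅓ (v = (⅙)*2 = ⅓ ≈ 0.33333)
o(y, j) = 9
f(u) = -9 + √u (f(u) = -9 + √(u + 0) = -9 + √u)
(-14918 + 40349)/(1/(14429 + f(-219)) + o(214, M(12, -13))) = (-14918 + 40349)/(1/(14429 + (-9 + √(-219))) + 9) = 25431/(1/(14429 + (-9 + I*√219)) + 9) = 25431/(1/(14420 + I*√219) + 9) = 25431/(9 + 1/(14420 + I*√219))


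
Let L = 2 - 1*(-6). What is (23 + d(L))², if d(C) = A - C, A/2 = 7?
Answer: 841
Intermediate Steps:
A = 14 (A = 2*7 = 14)
L = 8 (L = 2 + 6 = 8)
d(C) = 14 - C
(23 + d(L))² = (23 + (14 - 1*8))² = (23 + (14 - 8))² = (23 + 6)² = 29² = 841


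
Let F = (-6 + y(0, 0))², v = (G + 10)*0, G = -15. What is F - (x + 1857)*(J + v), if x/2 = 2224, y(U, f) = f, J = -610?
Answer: 3846086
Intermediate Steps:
v = 0 (v = (-15 + 10)*0 = -5*0 = 0)
x = 4448 (x = 2*2224 = 4448)
F = 36 (F = (-6 + 0)² = (-6)² = 36)
F - (x + 1857)*(J + v) = 36 - (4448 + 1857)*(-610 + 0) = 36 - 6305*(-610) = 36 - 1*(-3846050) = 36 + 3846050 = 3846086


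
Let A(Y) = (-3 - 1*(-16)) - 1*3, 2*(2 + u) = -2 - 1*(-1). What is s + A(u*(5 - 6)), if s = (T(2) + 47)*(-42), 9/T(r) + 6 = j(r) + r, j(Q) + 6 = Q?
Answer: -7667/4 ≈ -1916.8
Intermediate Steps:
j(Q) = -6 + Q
T(r) = 9/(-12 + 2*r) (T(r) = 9/(-6 + ((-6 + r) + r)) = 9/(-6 + (-6 + 2*r)) = 9/(-12 + 2*r))
u = -5/2 (u = -2 + (-2 - 1*(-1))/2 = -2 + (-2 + 1)/2 = -2 + (½)*(-1) = -2 - ½ = -5/2 ≈ -2.5000)
s = -7707/4 (s = (9/(2*(-6 + 2)) + 47)*(-42) = ((9/2)/(-4) + 47)*(-42) = ((9/2)*(-¼) + 47)*(-42) = (-9/8 + 47)*(-42) = (367/8)*(-42) = -7707/4 ≈ -1926.8)
A(Y) = 10 (A(Y) = (-3 + 16) - 3 = 13 - 3 = 10)
s + A(u*(5 - 6)) = -7707/4 + 10 = -7667/4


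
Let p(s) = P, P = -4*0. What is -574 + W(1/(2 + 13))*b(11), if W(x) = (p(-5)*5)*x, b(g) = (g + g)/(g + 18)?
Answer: -574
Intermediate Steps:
b(g) = 2*g/(18 + g) (b(g) = (2*g)/(18 + g) = 2*g/(18 + g))
P = 0
p(s) = 0
W(x) = 0 (W(x) = (0*5)*x = 0*x = 0)
-574 + W(1/(2 + 13))*b(11) = -574 + 0*(2*11/(18 + 11)) = -574 + 0*(2*11/29) = -574 + 0*(2*11*(1/29)) = -574 + 0*(22/29) = -574 + 0 = -574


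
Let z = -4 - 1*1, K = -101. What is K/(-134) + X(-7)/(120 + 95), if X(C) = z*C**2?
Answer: -2223/5762 ≈ -0.38580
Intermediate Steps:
z = -5 (z = -4 - 1 = -5)
X(C) = -5*C**2
K/(-134) + X(-7)/(120 + 95) = -101/(-134) + (-5*(-7)**2)/(120 + 95) = -101*(-1/134) + (-5*49)/215 = 101/134 + (1/215)*(-245) = 101/134 - 49/43 = -2223/5762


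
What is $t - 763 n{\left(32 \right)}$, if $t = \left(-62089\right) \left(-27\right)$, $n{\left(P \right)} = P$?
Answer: $1651987$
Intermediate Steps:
$t = 1676403$
$t - 763 n{\left(32 \right)} = 1676403 - 24416 = 1651987$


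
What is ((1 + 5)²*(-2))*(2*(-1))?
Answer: 144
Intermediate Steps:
((1 + 5)²*(-2))*(2*(-1)) = (6²*(-2))*(-2) = (36*(-2))*(-2) = -72*(-2) = 144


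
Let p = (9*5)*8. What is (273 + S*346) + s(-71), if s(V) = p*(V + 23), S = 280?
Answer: 79873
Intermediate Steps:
p = 360 (p = 45*8 = 360)
s(V) = 8280 + 360*V (s(V) = 360*(V + 23) = 360*(23 + V) = 8280 + 360*V)
(273 + S*346) + s(-71) = (273 + 280*346) + (8280 + 360*(-71)) = (273 + 96880) + (8280 - 25560) = 97153 - 17280 = 79873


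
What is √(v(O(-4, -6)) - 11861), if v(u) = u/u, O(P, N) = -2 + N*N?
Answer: 2*I*√2965 ≈ 108.9*I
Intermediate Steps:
O(P, N) = -2 + N²
v(u) = 1
√(v(O(-4, -6)) - 11861) = √(1 - 11861) = √(-11860) = 2*I*√2965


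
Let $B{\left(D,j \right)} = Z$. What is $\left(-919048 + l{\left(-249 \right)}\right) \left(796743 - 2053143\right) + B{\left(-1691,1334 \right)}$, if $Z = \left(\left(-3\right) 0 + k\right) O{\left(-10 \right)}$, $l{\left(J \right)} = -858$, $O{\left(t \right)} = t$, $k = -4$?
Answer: $1155769898440$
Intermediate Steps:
$Z = 40$ ($Z = \left(\left(-3\right) 0 - 4\right) \left(-10\right) = \left(0 - 4\right) \left(-10\right) = \left(-4\right) \left(-10\right) = 40$)
$B{\left(D,j \right)} = 40$
$\left(-919048 + l{\left(-249 \right)}\right) \left(796743 - 2053143\right) + B{\left(-1691,1334 \right)} = \left(-919048 - 858\right) \left(796743 - 2053143\right) + 40 = \left(-919906\right) \left(-1256400\right) + 40 = 1155769898400 + 40 = 1155769898440$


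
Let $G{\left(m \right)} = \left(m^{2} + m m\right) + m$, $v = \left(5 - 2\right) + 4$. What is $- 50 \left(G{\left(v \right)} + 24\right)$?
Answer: $-6450$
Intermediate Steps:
$v = 7$ ($v = 3 + 4 = 7$)
$G{\left(m \right)} = m + 2 m^{2}$ ($G{\left(m \right)} = \left(m^{2} + m^{2}\right) + m = 2 m^{2} + m = m + 2 m^{2}$)
$- 50 \left(G{\left(v \right)} + 24\right) = - 50 \left(7 \left(1 + 2 \cdot 7\right) + 24\right) = - 50 \left(7 \left(1 + 14\right) + 24\right) = - 50 \left(7 \cdot 15 + 24\right) = - 50 \left(105 + 24\right) = \left(-50\right) 129 = -6450$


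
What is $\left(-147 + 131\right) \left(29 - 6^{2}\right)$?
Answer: $112$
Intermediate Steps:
$\left(-147 + 131\right) \left(29 - 6^{2}\right) = - 16 \left(29 - 36\right) = \left(-16\right) \left(-7\right) = 112$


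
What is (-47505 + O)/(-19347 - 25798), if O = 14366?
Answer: 33139/45145 ≈ 0.73406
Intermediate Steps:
(-47505 + O)/(-19347 - 25798) = (-47505 + 14366)/(-19347 - 25798) = -33139/(-45145) = -33139*(-1/45145) = 33139/45145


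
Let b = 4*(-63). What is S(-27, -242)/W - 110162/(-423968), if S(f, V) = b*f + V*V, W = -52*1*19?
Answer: -3450637521/52360048 ≈ -65.902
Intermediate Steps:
b = -252
W = -988 (W = -52*19 = -988)
S(f, V) = V**2 - 252*f (S(f, V) = -252*f + V*V = -252*f + V**2 = V**2 - 252*f)
S(-27, -242)/W - 110162/(-423968) = ((-242)**2 - 252*(-27))/(-988) - 110162/(-423968) = (58564 + 6804)*(-1/988) - 110162*(-1/423968) = 65368*(-1/988) + 55081/211984 = -16342/247 + 55081/211984 = -3450637521/52360048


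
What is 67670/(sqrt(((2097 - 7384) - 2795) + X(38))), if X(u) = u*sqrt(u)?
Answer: 33835*sqrt(2)/sqrt(-4041 + 19*sqrt(38)) ≈ -763.88*I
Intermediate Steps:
X(u) = u**(3/2)
67670/(sqrt(((2097 - 7384) - 2795) + X(38))) = 67670/(sqrt(((2097 - 7384) - 2795) + 38**(3/2))) = 67670/(sqrt((-5287 - 2795) + 38*sqrt(38))) = 67670/(sqrt(-8082 + 38*sqrt(38))) = 67670/sqrt(-8082 + 38*sqrt(38))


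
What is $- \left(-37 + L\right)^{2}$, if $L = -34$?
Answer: $-5041$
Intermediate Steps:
$- \left(-37 + L\right)^{2} = - \left(-37 - 34\right)^{2} = - \left(-71\right)^{2} = \left(-1\right) 5041 = -5041$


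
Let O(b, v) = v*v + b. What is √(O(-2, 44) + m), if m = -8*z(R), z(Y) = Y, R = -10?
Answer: √2014 ≈ 44.878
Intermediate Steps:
O(b, v) = b + v² (O(b, v) = v² + b = b + v²)
m = 80 (m = -8*(-10) = 80)
√(O(-2, 44) + m) = √((-2 + 44²) + 80) = √((-2 + 1936) + 80) = √(1934 + 80) = √2014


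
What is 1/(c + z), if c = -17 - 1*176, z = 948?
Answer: 1/755 ≈ 0.0013245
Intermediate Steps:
c = -193 (c = -17 - 176 = -193)
1/(c + z) = 1/(-193 + 948) = 1/755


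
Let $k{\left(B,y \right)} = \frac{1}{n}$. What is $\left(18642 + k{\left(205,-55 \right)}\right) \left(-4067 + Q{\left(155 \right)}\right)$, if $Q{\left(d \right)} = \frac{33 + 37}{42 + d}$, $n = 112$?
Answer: $- \frac{238954463535}{3152} \approx -7.581 \cdot 10^{7}$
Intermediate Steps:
$Q{\left(d \right)} = \frac{70}{42 + d}$
$k{\left(B,y \right)} = \frac{1}{112}$
$\left(18642 + k{\left(205,-55 \right)}\right) \left(-4067 + Q{\left(155 \right)}\right) = \left(18642 + \frac{1}{112}\right) \left(-4067 + \frac{70}{42 + 155}\right) = \frac{2087905 \left(-4067 + \frac{70}{197}\right)}{112} = \frac{2087905}{112} \left(- \frac{801129}{197}\right) = - \frac{238954463535}{3152}$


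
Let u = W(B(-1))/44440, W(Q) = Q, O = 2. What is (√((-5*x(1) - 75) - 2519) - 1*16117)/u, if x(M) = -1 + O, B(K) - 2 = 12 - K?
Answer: -143247896/3 + 8888*I*√2599/3 ≈ -4.7749e+7 + 1.5104e+5*I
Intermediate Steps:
B(K) = 14 - K (B(K) = 2 + (12 - K) = 14 - K)
x(M) = 1 (x(M) = -1 + 2 = 1)
u = 3/8888 (u = (14 - 1*(-1))/44440 = (14 + 1)*(1/44440) = 15*(1/44440) = 3/8888 ≈ 0.00033753)
(√((-5*x(1) - 75) - 2519) - 1*16117)/u = (√((-5*1 - 75) - 2519) - 1*16117)/(3/8888) = (√((-5 - 75) - 2519) - 16117)*(8888/3) = (√(-80 - 2519) - 16117)*(8888/3) = (√(-2599) - 16117)*(8888/3) = (I*√2599 - 16117)*(8888/3) = (-16117 + I*√2599)*(8888/3) = -143247896/3 + 8888*I*√2599/3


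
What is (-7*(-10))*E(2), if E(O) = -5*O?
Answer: -700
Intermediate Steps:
(-7*(-10))*E(2) = (-7*(-10))*(-5*2) = 70*(-10) = -700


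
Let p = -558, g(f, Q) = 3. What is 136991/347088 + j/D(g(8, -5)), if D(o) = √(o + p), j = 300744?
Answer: 136991/347088 - 100248*I*√555/185 ≈ 0.39469 - 12766.0*I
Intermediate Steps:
D(o) = √(-558 + o) (D(o) = √(o - 558) = √(-558 + o))
136991/347088 + j/D(g(8, -5)) = 136991/347088 + 300744/(√(-558 + 3)) = 136991*(1/347088) + 300744/(√(-555)) = 136991/347088 + 300744/((I*√555)) = 136991/347088 + 300744*(-I*√555/555) = 136991/347088 - 100248*I*√555/185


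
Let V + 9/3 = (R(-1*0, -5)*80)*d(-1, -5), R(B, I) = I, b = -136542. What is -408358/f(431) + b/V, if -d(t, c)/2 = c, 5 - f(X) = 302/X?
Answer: -704284186568/7417559 ≈ -94948.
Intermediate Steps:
f(X) = 5 - 302/X
d(t, c) = -2*c
V = -4003 (V = -3 + (-5*80)*(-2*(-5)) = -3 - 400*10 = -3 - 4000 = -4003)
-408358/f(431) + b/V = -408358/(5 - 302/431) - 136542/(-4003) = -408358/(5 - 302*1/431) - 136542*(-1/4003) = -408358/(5 - 302/431) + 136542/4003 = -408358/1853/431 + 136542/4003 = -408358*431/1853 + 136542/4003 = -176002298/1853 + 136542/4003 = -704284186568/7417559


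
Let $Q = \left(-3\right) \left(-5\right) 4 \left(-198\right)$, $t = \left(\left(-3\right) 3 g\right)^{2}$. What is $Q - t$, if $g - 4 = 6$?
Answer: $-19980$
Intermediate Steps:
$g = 10$ ($g = 4 + 6 = 10$)
$t = 8100$ ($t = \left(\left(-3\right) 3 \cdot 10\right)^{2} = \left(\left(-9\right) 10\right)^{2} = \left(-90\right)^{2} = 8100$)
$Q = -11880$ ($Q = 15 \cdot 4 \left(-198\right) = 60 \left(-198\right) = -11880$)
$Q - t = -11880 - 8100 = -19980$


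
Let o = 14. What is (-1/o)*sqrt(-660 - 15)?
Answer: -15*I*sqrt(3)/14 ≈ -1.8558*I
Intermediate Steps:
(-1/o)*sqrt(-660 - 15) = (-1/14)*sqrt(-660 - 15) = (-1*1/14)*sqrt(-675) = -15*I*sqrt(3)/14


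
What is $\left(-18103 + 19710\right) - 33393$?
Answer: $-31786$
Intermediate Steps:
$\left(-18103 + 19710\right) - 33393 = 1607 - 33393 = -31786$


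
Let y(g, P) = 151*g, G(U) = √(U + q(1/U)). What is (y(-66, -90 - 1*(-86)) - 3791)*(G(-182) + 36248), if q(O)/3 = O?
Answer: -498663736 - 13757*I*√6029114/182 ≈ -4.9866e+8 - 1.856e+5*I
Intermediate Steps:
q(O) = 3*O
G(U) = √(U + 3/U)
(y(-66, -90 - 1*(-86)) - 3791)*(G(-182) + 36248) = (151*(-66) - 3791)*(√(-182 + 3/(-182)) + 36248) = (-9966 - 3791)*(√(-182 + 3*(-1/182)) + 36248) = -13757*(√(-182 - 3/182) + 36248) = -13757*(√(-33127/182) + 36248) = -13757*(I*√6029114/182 + 36248) = -13757*(36248 + I*√6029114/182) = -498663736 - 13757*I*√6029114/182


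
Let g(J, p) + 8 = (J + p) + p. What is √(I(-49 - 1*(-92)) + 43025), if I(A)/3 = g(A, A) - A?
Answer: √43259 ≈ 207.99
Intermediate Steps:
g(J, p) = -8 + J + 2*p (g(J, p) = -8 + ((J + p) + p) = -8 + (J + 2*p) = -8 + J + 2*p)
I(A) = -24 + 6*A (I(A) = 3*((-8 + A + 2*A) - A) = 3*((-8 + 3*A) - A) = 3*(-8 + 2*A) = -24 + 6*A)
√(I(-49 - 1*(-92)) + 43025) = √((-24 + 6*(-49 - 1*(-92))) + 43025) = √((-24 + 6*(-49 + 92)) + 43025) = √((-24 + 6*43) + 43025) = √((-24 + 258) + 43025) = √(234 + 43025) = √43259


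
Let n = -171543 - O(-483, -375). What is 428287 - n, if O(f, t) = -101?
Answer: 599729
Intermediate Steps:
n = -171442 (n = -171543 - 1*(-101) = -171543 + 101 = -171442)
428287 - n = 428287 - 1*(-171442) = 428287 + 171442 = 599729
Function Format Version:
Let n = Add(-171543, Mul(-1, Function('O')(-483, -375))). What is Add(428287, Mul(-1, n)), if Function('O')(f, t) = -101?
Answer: 599729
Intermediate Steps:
n = -171442 (n = Add(-171543, Mul(-1, -101)) = Add(-171543, 101) = -171442)
Add(428287, Mul(-1, n)) = Add(428287, Mul(-1, -171442)) = Add(428287, 171442) = 599729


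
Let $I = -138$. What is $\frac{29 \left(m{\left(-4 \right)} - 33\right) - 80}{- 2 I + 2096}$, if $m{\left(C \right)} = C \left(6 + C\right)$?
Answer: $- \frac{1269}{2372} \approx -0.53499$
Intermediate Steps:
$\frac{29 \left(m{\left(-4 \right)} - 33\right) - 80}{- 2 I + 2096} = \frac{29 \left(- 4 \left(6 - 4\right) - 33\right) - 80}{\left(-2\right) \left(-138\right) + 2096} = \frac{29 \left(\left(-4\right) 2 - 33\right) - 80}{276 + 2096} = \frac{29 \left(-8 - 33\right) - 80}{2372} = \left(29 \left(-41\right) - 80\right) \frac{1}{2372} = \left(-1189 - 80\right) \frac{1}{2372} = \left(-1269\right) \frac{1}{2372} = - \frac{1269}{2372}$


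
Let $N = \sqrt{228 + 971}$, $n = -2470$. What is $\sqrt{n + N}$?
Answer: $\sqrt{-2470 + \sqrt{1199}} \approx 49.349 i$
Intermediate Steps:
$N = \sqrt{1199} \approx 34.627$
$\sqrt{n + N} = \sqrt{-2470 + \sqrt{1199}}$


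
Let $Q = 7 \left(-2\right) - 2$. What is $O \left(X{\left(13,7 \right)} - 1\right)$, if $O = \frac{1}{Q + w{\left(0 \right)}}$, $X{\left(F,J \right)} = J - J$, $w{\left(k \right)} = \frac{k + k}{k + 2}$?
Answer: $\frac{1}{16} \approx 0.0625$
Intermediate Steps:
$w{\left(k \right)} = \frac{2 k}{2 + k}$
$X{\left(F,J \right)} = 0$
$Q = -16$ ($Q = -14 - 2 = -16$)
$O = - \frac{1}{16}$ ($O = \frac{1}{-16 + 2 \cdot 0 \frac{1}{2 + 0}} = \frac{1}{-16 + 2 \cdot 0 \cdot \frac{1}{2}} = \frac{1}{-16 + 0} = \frac{1}{-16} = - \frac{1}{16} \approx -0.0625$)
$O \left(X{\left(13,7 \right)} - 1\right) = - \frac{0 - 1}{16} = \left(- \frac{1}{16}\right) \left(-1\right) = \frac{1}{16}$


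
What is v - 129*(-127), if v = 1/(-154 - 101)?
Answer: 4177664/255 ≈ 16383.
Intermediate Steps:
v = -1/255 (v = 1/(-255) = -1/255 ≈ -0.0039216)
v - 129*(-127) = -1/255 - 129*(-127) = -1/255 + 16383 = 4177664/255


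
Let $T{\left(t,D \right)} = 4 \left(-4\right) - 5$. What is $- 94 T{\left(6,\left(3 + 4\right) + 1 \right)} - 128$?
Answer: $1846$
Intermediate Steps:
$T{\left(t,D \right)} = -21$ ($T{\left(t,D \right)} = -16 - 5 = -21$)
$- 94 T{\left(6,\left(3 + 4\right) + 1 \right)} - 128 = \left(-94\right) \left(-21\right) - 128 = 1974 - 128 = 1846$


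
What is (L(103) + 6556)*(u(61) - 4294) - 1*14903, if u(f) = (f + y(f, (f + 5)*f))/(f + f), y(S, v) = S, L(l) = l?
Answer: -28601990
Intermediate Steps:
u(f) = 1 (u(f) = (f + f)/(f + f) = (2*f)/((2*f)) = (2*f)*(1/(2*f)) = 1)
(L(103) + 6556)*(u(61) - 4294) - 1*14903 = (103 + 6556)*(1 - 4294) - 1*14903 = 6659*(-4293) - 14903 = -28587087 - 14903 = -28601990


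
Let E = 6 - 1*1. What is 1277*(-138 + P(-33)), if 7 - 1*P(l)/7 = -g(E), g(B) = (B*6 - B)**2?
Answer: 5473222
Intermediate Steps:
E = 5 (E = 6 - 1 = 5)
g(B) = 25*B**2 (g(B) = (6*B - B)**2 = (5*B)**2 = 25*B**2)
P(l) = 4424 (P(l) = 49 - (-7)*25*5**2 = 49 - (-7)*25*25 = 49 - (-7)*625 = 49 - 7*(-625) = 49 + 4375 = 4424)
1277*(-138 + P(-33)) = 1277*(-138 + 4424) = 1277*4286 = 5473222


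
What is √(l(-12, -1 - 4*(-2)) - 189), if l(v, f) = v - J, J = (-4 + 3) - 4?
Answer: 14*I ≈ 14.0*I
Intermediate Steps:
J = -5 (J = -1 - 4 = -5)
l(v, f) = 5 + v (l(v, f) = v - 1*(-5) = v + 5 = 5 + v)
√(l(-12, -1 - 4*(-2)) - 189) = √((5 - 12) - 189) = √(-7 - 189) = √(-196) = 14*I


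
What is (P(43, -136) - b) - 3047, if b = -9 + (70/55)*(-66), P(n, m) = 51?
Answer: -2903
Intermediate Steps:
b = -93 (b = -9 + (70*(1/55))*(-66) = -9 + (14/11)*(-66) = -9 - 84 = -93)
(P(43, -136) - b) - 3047 = (51 - 1*(-93)) - 3047 = (51 + 93) - 3047 = 144 - 3047 = -2903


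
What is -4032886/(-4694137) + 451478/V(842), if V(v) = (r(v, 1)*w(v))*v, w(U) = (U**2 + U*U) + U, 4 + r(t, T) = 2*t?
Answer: 578124525577570549/672916371930549600 ≈ 0.85913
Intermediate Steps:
r(t, T) = -4 + 2*t
w(U) = U + 2*U**2 (w(U) = (U**2 + U**2) + U = 2*U**2 + U = U + 2*U**2)
V(v) = v**2*(1 + 2*v)*(-4 + 2*v) (V(v) = ((-4 + 2*v)*(v*(1 + 2*v)))*v = (v*(1 + 2*v)*(-4 + 2*v))*v = v**2*(1 + 2*v)*(-4 + 2*v))
-4032886/(-4694137) + 451478/V(842) = -4032886/(-4694137) + 451478/((2*842**2*(1 + 2*842)*(-2 + 842))) = -4032886*(-1/4694137) + 451478/((2*708964*(1 + 1684)*840)) = 4032886/4694137 + 451478/((2*708964*1685*840)) = 4032886/4694137 + 451478/2006935291200 = 4032886/4694137 + 451478*(1/2006935291200) = 4032886/4694137 + 225739/1003467645600 = 578124525577570549/672916371930549600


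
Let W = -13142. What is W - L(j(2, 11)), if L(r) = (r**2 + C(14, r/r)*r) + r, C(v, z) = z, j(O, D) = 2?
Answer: -13150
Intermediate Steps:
L(r) = r**2 + 2*r (L(r) = (r**2 + (r/r)*r) + r = (r**2 + 1*r) + r = (r**2 + r) + r = (r + r**2) + r = r**2 + 2*r)
W - L(j(2, 11)) = -13142 - 2*(2 + 2) = -13142 - 2*4 = -13142 - 1*8 = -13142 - 8 = -13150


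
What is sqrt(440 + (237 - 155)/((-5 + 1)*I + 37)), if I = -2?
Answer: sqrt(99410)/15 ≈ 21.020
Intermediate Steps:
sqrt(440 + (237 - 155)/((-5 + 1)*I + 37)) = sqrt(440 + (237 - 155)/((-5 + 1)*(-2) + 37)) = sqrt(440 + 82/(-4*(-2) + 37)) = sqrt(440 + 82/(8 + 37)) = sqrt(440 + 82/45) = sqrt(19882/45) = sqrt(99410)/15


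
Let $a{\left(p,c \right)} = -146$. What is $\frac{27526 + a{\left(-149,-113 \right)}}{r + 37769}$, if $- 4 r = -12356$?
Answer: $\frac{13690}{20429} \approx 0.67013$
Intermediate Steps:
$r = 3089$ ($r = \left(- \frac{1}{4}\right) \left(-12356\right) = 3089$)
$\frac{27526 + a{\left(-149,-113 \right)}}{r + 37769} = \frac{27526 - 146}{3089 + 37769} = \frac{27380}{40858} = 27380 \cdot \frac{1}{40858} = \frac{13690}{20429}$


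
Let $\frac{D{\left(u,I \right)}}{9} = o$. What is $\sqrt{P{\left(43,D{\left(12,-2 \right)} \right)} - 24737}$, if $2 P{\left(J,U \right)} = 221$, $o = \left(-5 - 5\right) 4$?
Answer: $\frac{i \sqrt{98506}}{2} \approx 156.93 i$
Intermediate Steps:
$o = -40$ ($o = \left(-10\right) 4 = -40$)
$D{\left(u,I \right)} = -360$ ($D{\left(u,I \right)} = 9 \left(-40\right) = -360$)
$P{\left(J,U \right)} = \frac{221}{2}$ ($P{\left(J,U \right)} = \frac{1}{2} \cdot 221 = \frac{221}{2}$)
$\sqrt{P{\left(43,D{\left(12,-2 \right)} \right)} - 24737} = \sqrt{\frac{221}{2} - 24737} = \sqrt{- \frac{49253}{2}} = \frac{i \sqrt{98506}}{2}$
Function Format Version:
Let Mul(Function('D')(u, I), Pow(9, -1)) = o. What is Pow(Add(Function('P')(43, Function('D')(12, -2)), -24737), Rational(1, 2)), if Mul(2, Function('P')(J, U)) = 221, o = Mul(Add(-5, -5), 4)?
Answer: Mul(Rational(1, 2), I, Pow(98506, Rational(1, 2))) ≈ Mul(156.93, I)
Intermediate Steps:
o = -40 (o = Mul(-10, 4) = -40)
Function('D')(u, I) = -360 (Function('D')(u, I) = Mul(9, -40) = -360)
Function('P')(J, U) = Rational(221, 2) (Function('P')(J, U) = Mul(Rational(1, 2), 221) = Rational(221, 2))
Pow(Add(Function('P')(43, Function('D')(12, -2)), -24737), Rational(1, 2)) = Pow(Add(Rational(221, 2), -24737), Rational(1, 2)) = Pow(Rational(-49253, 2), Rational(1, 2)) = Mul(Rational(1, 2), I, Pow(98506, Rational(1, 2)))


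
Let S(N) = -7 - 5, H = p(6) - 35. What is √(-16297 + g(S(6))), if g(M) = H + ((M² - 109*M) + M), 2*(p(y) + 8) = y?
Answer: I*√14897 ≈ 122.05*I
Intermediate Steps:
p(y) = -8 + y/2
H = -40 (H = (-8 + (½)*6) - 35 = (-8 + 3) - 35 = -5 - 35 = -40)
S(N) = -12
g(M) = -40 + M² - 108*M (g(M) = -40 + ((M² - 109*M) + M) = -40 + (M² - 108*M) = -40 + M² - 108*M)
√(-16297 + g(S(6))) = √(-16297 + (-40 + (-12)² - 108*(-12))) = √(-16297 + (-40 + 144 + 1296)) = √(-16297 + 1400) = √(-14897) = I*√14897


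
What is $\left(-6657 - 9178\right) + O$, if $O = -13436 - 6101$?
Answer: $-35372$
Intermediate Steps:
$O = -19537$
$\left(-6657 - 9178\right) + O = \left(-6657 - 9178\right) - 19537 = -15835 - 19537 = -35372$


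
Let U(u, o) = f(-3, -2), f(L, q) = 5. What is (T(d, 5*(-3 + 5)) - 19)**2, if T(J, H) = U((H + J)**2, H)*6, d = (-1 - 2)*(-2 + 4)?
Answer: 121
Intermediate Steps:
d = -6 (d = -3*2 = -6)
U(u, o) = 5
T(J, H) = 30 (T(J, H) = 5*6 = 30)
(T(d, 5*(-3 + 5)) - 19)**2 = (30 - 19)**2 = 11**2 = 121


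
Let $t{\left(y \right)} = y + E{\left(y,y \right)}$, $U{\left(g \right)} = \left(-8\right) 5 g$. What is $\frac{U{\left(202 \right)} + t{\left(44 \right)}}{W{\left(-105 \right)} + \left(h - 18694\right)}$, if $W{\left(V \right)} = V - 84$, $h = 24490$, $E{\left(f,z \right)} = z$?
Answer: $- \frac{888}{623} \approx -1.4254$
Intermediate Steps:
$U{\left(g \right)} = - 40 g$
$t{\left(y \right)} = 2 y$ ($t{\left(y \right)} = y + y = 2 y$)
$W{\left(V \right)} = -84 + V$
$\frac{U{\left(202 \right)} + t{\left(44 \right)}}{W{\left(-105 \right)} + \left(h - 18694\right)} = \frac{\left(-40\right) 202 + 2 \cdot 44}{\left(-84 - 105\right) + \left(24490 - 18694\right)} = \frac{-8080 + 88}{-189 + 5796} = - \frac{7992}{5607} = \left(-7992\right) \frac{1}{5607} = - \frac{888}{623}$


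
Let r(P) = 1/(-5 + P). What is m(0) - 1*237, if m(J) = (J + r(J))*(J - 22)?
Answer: -1163/5 ≈ -232.60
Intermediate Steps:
m(J) = (-22 + J)*(J + 1/(-5 + J)) (m(J) = (J + 1/(-5 + J))*(J - 22) = (J + 1/(-5 + J))*(-22 + J) = (-22 + J)*(J + 1/(-5 + J)))
m(0) - 1*237 = (-22 + 0 + 0*(-22 + 0)*(-5 + 0))/(-5 + 0) - 1*237 = (-22 + 0 + 0*(-22)*(-5))/(-5) - 237 = -(-22 + 0 + 0)/5 - 237 = -⅕*(-22) - 237 = 22/5 - 237 = -1163/5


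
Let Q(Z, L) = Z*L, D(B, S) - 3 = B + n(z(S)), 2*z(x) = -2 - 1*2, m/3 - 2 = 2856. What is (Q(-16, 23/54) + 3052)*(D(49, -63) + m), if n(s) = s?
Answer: 709065280/27 ≈ 2.6262e+7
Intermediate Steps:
m = 8574 (m = 6 + 3*2856 = 6 + 8568 = 8574)
z(x) = -2 (z(x) = (-2 - 1*2)/2 = (-2 - 2)/2 = (½)*(-4) = -2)
D(B, S) = 1 + B (D(B, S) = 3 + (B - 2) = 3 + (-2 + B) = 1 + B)
Q(Z, L) = L*Z
(Q(-16, 23/54) + 3052)*(D(49, -63) + m) = ((23/54)*(-16) + 3052)*((1 + 49) + 8574) = ((23*(1/54))*(-16) + 3052)*(50 + 8574) = ((23/54)*(-16) + 3052)*8624 = (-184/27 + 3052)*8624 = (82220/27)*8624 = 709065280/27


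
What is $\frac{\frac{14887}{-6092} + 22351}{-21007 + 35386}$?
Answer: $\frac{136147405}{87596868} \approx 1.5542$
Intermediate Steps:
$\frac{\frac{14887}{-6092} + 22351}{-21007 + 35386} = \frac{14887 \left(- \frac{1}{6092}\right) + 22351}{14379} = \left(- \frac{14887}{6092} + 22351\right) \frac{1}{14379} = \frac{136147405}{6092} \cdot \frac{1}{14379} = \frac{136147405}{87596868}$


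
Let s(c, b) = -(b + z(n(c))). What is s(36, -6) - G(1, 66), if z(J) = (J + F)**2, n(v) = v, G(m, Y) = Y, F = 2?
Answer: -1504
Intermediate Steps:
z(J) = (2 + J)**2 (z(J) = (J + 2)**2 = (2 + J)**2)
s(c, b) = -b - (2 + c)**2 (s(c, b) = -(b + (2 + c)**2) = -b - (2 + c)**2)
s(36, -6) - G(1, 66) = (-1*(-6) - (2 + 36)**2) - 1*66 = (6 - 1*38**2) - 66 = (6 - 1*1444) - 66 = (6 - 1444) - 66 = -1438 - 66 = -1504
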